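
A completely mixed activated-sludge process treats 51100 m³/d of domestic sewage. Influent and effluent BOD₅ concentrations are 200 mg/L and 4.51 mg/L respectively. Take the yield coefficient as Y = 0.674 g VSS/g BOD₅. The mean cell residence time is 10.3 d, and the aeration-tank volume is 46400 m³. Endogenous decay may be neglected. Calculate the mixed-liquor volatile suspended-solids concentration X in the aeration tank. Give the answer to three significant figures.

X = Y·Q·ΔS·θ_c / V = 0.674 × 51100 × (200 − 4.51) × 10.3 / 46400 = 1495 mg/L.

X ≈ 1490 mg/L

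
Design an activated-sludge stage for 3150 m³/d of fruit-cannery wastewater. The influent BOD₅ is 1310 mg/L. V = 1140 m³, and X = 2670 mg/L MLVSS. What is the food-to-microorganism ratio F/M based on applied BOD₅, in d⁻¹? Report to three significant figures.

F/M ≈ 1.36 d⁻¹

F/M = applied load / biomass = Q·S₀/(V·X) = 3150 × 1310 / (1140 × 2670) = 1.356 d⁻¹.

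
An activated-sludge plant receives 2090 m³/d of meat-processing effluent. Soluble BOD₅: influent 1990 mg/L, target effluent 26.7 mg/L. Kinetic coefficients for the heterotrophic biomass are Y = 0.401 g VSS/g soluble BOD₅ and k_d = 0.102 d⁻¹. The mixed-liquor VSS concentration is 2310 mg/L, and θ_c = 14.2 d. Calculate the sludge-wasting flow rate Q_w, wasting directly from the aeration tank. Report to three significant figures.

From the SRT design equation V = Y Q (S₀−S) θ_c / [X (1 + k_d θ_c)] = 0.401 × 2090 × (1990 − 26.7) × 14.2 / [2310 × (1 + 0.102 × 14.2)] = 2.34×10^7 / 5656 = 4131 m³.
For wasting at MLVSS concentration, Q_w = V/θ_c = 4131/14.2 = 290.9 m³/d.

Q_w ≈ 291 m³/d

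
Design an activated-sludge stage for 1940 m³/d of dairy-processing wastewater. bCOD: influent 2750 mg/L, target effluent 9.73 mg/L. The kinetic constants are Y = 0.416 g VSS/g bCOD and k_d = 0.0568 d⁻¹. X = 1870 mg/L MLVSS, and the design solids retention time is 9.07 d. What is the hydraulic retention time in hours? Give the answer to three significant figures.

τ ≈ 87.6 h

Steady-state biomass mass balance: V·X·(1 + k_d·θ_c) = Y·Q·(S₀ − S)·θ_c, so V = 0.416 × 1940 × (2750 − 9.73) × 9.07 / [1870 × (1 + 0.0568 × 9.07)] = 2.01×10^7 / 2833 = 7079 m³.
HRT = V/Q = 7079 m³ / 1940 m³·d⁻¹ = 3.649 d × 24 = 87.58 h.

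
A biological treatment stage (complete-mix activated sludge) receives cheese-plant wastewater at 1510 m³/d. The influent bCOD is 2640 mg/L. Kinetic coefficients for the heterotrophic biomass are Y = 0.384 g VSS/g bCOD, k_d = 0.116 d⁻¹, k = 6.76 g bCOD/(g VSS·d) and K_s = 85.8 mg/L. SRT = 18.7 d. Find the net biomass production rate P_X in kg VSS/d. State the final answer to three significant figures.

P_X ≈ 482 kg VSS/d

Effluent substrate depends only on kinetics and SRT: S = K_s(1 + k_d θ_c) / [θ_c(Yk − k_d) − 1] = 85.8 × (1 + 0.116 × 18.7) / [18.7 × (0.384 × 6.76 − 0.116) − 1] = 271.9 / 45.37 = 5.993 mg/L.
Correct the yield for decay: Y_obs = Y/(1 + k_d θ_c) = 0.384 / (1 + 0.116 × 18.7) = 0.384 / 3.169 = 0.1212.
Mass of bCOD removed per day: Q(S₀ − S) = 1510 × 2634 g/m³ = 3977 kg/d.
So the net sludge growth is P_X = 0.1212 × 3977 = 481.9 kg VSS/d.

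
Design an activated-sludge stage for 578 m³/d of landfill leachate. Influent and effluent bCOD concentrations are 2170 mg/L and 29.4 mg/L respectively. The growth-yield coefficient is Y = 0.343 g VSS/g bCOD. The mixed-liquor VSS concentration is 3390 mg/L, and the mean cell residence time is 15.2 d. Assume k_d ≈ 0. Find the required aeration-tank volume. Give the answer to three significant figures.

With k_d = 0 the design equation reduces to V = Y Q (S₀−S) θ_c / X = 0.343 × 578 × (2170 − 29.4) × 15.2 / 3390 = 1903 m³.

V ≈ 1900 m³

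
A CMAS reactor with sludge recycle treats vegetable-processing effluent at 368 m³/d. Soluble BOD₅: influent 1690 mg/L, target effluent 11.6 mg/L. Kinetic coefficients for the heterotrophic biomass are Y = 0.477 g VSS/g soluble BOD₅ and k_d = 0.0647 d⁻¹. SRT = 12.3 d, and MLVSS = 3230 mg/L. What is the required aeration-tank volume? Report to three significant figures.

V ≈ 625 m³

Steady-state biomass mass balance: V·X·(1 + k_d·θ_c) = Y·Q·(S₀ − S)·θ_c, so V = 0.477 × 368 × (1690 − 11.6) × 12.3 / [3230 × (1 + 0.0647 × 12.3)] = 3.62×10^6 / 5800 = 624.7 m³.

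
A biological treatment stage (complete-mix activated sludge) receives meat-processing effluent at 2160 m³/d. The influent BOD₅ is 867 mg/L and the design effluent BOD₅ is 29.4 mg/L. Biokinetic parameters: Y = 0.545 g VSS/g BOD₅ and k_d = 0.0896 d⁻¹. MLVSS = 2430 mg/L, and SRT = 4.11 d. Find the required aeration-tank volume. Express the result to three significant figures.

Rearranging the biomass balance for a CMAS with decay, V = Y·Q·ΔS·θ_c / [X·(1+k_d θ_c)] = 0.545 × 2160 × (867 − 29.4) × 4.11 / [2430 × (1 + 0.0896 × 4.11)] = 4.05×10^6 / 3325 = 1219 m³.

V ≈ 1220 m³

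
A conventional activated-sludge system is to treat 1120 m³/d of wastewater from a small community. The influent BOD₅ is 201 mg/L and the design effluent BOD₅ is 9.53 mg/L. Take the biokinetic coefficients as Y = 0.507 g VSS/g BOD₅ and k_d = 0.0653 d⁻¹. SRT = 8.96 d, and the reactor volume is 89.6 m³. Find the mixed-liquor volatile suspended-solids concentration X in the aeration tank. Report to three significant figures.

X ≈ 6860 mg/L

From V·X·(1 + k_d·θ_c) = Y·Q·(S₀ − S)·θ_c: X = 0.507 × 1120 × (201 − 9.53) × 8.96 / [89.6 × (1 + 0.0653 × 8.96)] = 6859 mg/L.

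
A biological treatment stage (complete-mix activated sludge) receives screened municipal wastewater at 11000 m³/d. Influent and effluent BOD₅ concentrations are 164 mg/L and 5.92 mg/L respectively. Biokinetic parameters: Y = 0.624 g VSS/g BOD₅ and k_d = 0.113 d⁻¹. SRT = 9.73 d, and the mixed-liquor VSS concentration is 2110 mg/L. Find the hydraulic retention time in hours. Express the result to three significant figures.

Rearranging the biomass balance for a CMAS with decay, V = Y·Q·ΔS·θ_c / [X·(1+k_d θ_c)] = 0.624 × 11000 × (164 − 5.92) × 9.73 / [2110 × (1 + 0.113 × 9.73)] = 1.06×10^7 / 4430 = 2383 m³.
τ = V/Q = 2383/11000 = 0.2167 d, or 5.200 h.

τ ≈ 5.20 h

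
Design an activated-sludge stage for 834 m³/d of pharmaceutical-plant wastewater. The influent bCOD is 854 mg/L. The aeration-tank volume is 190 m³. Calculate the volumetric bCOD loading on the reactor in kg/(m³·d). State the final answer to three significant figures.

Volumetric loading L_v = Q·S₀ / V = 834 × 854 g/m³ / 190.0 m³ = 3749 g/(m³·d) = 3.749 kg bCOD/(m³·d).

L_v ≈ 3.75 kg bCOD/(m³·d)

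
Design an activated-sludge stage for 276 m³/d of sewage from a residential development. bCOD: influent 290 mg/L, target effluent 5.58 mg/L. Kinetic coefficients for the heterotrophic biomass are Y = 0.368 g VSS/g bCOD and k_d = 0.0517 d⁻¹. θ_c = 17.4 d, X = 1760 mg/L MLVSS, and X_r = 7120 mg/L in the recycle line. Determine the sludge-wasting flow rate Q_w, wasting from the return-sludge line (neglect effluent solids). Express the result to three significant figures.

Q_w ≈ 2.14 m³/d

From the SRT design equation V = Y Q (S₀−S) θ_c / [X (1 + k_d θ_c)] = 0.368 × 276 × (290 − 5.58) × 17.4 / [1760 × (1 + 0.0517 × 17.4)] = 5.03×10^5 / 3343 = 150.3 m³.
Wasting from the return line (neglecting effluent solids): Q_w = V·X / (θ_c·X_r) = 150.3 × 1760 / (17.4 × 7120) = 2.136 m³/d.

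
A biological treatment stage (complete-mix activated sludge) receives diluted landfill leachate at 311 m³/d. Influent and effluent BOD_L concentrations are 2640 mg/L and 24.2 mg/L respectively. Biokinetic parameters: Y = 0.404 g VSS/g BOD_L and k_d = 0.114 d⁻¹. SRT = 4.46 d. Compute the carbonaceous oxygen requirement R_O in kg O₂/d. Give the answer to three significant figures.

Observed yield with endogenous decay: Y_obs = Y / (1 + k_d·θ_c) = 0.404 / (1 + 0.114 × 4.46) = 0.404 / 1.508 = 0.2678 g VSS/g BOD_L.
Mass of BOD_L removed per day: Q(S₀ − S) = 311 × 2616 g/m³ = 813.5 kg/d.
Biomass synthesised: P_X = Y_obs × 813.5 = 217.9 kg VSS/d.
R_O = Q·(S₀ − S) − 1.42·P_X = 813.5 − 1.42 × 217.9 = 504.1 kg O₂/d.

R_O ≈ 504 kg O₂/d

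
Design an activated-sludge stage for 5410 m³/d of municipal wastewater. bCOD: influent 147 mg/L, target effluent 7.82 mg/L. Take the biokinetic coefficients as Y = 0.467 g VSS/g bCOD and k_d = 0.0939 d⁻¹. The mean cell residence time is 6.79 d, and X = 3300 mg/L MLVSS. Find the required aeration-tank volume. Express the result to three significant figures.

Steady-state biomass mass balance: V·X·(1 + k_d·θ_c) = Y·Q·(S₀ − S)·θ_c, so V = 0.467 × 5410 × (147 − 7.82) × 6.79 / [3300 × (1 + 0.0939 × 6.79)] = 2.39×10^6 / 5404 = 441.8 m³.

V ≈ 442 m³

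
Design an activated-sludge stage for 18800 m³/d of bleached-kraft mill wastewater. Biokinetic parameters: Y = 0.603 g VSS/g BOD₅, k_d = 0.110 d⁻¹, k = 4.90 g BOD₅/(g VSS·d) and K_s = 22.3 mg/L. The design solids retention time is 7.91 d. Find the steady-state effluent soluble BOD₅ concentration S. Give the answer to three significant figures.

For a completely mixed reactor with recycle the Lawrence–McCarty relation gives S = K_s·(1 + k_d·θ_c) / [θ_c·(Y·k − k_d) − 1] = 22.3 × (1 + 0.110 × 7.91) / [7.91 × (0.603 × 4.90 − 0.110) − 1] = 41.70 / 21.50 = 1.940 mg/L.

S ≈ 1.94 mg/L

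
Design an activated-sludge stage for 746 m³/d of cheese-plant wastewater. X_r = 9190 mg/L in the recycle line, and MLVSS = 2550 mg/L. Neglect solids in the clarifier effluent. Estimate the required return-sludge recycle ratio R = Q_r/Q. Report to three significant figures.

R ≈ 0.384

Solids balance on the clarifier gives (1+R)X = R·X_r, so R = X/(X_r − X) = 2550 / (9190 − 2550) = 0.3840.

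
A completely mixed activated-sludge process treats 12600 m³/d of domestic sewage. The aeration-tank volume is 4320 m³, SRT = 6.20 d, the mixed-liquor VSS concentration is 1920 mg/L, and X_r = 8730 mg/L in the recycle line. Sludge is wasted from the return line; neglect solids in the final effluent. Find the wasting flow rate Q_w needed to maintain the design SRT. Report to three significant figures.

θ_c = V·X/(Q_w·X_r) when wasting from the recycle, so Q_w = V·X/(θ_c·X_r) = 4320 × 1920 / (6.20 × 8730) = 153.2 m³/d.

Q_w ≈ 153 m³/d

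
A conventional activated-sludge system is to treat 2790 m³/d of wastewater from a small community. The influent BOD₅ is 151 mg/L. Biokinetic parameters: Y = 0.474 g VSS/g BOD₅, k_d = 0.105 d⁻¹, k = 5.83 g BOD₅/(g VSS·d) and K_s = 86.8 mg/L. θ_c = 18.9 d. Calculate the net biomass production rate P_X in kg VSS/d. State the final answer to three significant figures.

P_X ≈ 64.6 kg VSS/d

From the Monod/SRT balance for a CMAS, S = K_s·(1+k_d θ_c)/[θ_c·(Y k − k_d) − 1] = 86.8 × (1 + 0.105 × 18.9) / [18.9 × (0.474 × 5.83 − 0.105) − 1] = 259.1 / 49.24 = 5.261 mg/L.
The observed yield is Y_obs = Y/(1 + k_d·θ_c) = 0.474 / (1 + 0.105 × 18.9) = 0.474 / 2.984 = 0.1588 g VSS per g BOD₅ removed.
Substrate removed = Q·(S₀ − S) = 2790 m³/d × (151 − 5.26) g/m³ = 4.07×10^5 g/d = 406.6 kg/d.
So the net sludge growth is P_X = 0.1588 × 406.6 = 64.58 kg VSS/d.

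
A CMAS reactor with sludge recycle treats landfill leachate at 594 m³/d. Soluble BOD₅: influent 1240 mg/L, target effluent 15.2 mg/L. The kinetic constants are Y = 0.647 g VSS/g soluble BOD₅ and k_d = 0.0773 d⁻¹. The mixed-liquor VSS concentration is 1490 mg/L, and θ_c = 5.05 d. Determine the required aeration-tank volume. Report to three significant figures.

V ≈ 1150 m³

From the SRT design equation V = Y Q (S₀−S) θ_c / [X (1 + k_d θ_c)] = 0.647 × 594 × (1240 − 15.2) × 5.05 / [1490 × (1 + 0.0773 × 5.05)] = 2.38×10^6 / 2072 = 1147 m³.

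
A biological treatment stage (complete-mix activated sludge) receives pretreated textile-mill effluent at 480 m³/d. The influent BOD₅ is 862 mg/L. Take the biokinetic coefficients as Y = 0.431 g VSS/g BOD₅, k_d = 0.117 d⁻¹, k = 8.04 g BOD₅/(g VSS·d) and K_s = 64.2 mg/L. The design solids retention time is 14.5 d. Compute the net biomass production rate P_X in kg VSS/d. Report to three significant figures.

Effluent substrate depends only on kinetics and SRT: S = K_s(1 + k_d θ_c) / [θ_c(Yk − k_d) − 1] = 64.2 × (1 + 0.117 × 14.5) / [14.5 × (0.431 × 8.04 − 0.117) − 1] = 173.1 / 47.55 = 3.641 mg/L.
The observed yield is Y_obs = Y/(1 + k_d·θ_c) = 0.431 / (1 + 0.117 × 14.5) = 0.431 / 2.697 = 0.1598 g VSS per g BOD₅ removed.
Mass of BOD₅ removed per day: Q(S₀ − S) = 480 × 858.4 g/m³ = 412.0 kg/d.
Biomass produced: P_X = Y_obs·Q·ΔS = 0.1598 × 412.0 ≈ 65.85 kg VSS/d.

P_X ≈ 65.9 kg VSS/d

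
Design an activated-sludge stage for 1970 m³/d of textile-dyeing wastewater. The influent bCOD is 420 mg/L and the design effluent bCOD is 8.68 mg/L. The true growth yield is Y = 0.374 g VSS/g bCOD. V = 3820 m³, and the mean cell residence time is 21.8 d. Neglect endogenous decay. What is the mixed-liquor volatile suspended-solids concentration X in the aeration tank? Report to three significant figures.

X ≈ 1730 mg/L

Without decay, X = Y Q (S₀−S) θ_c / V = 0.374 × 1970 × (420 − 8.68) × 21.8 / 3820 = 1729 mg/L.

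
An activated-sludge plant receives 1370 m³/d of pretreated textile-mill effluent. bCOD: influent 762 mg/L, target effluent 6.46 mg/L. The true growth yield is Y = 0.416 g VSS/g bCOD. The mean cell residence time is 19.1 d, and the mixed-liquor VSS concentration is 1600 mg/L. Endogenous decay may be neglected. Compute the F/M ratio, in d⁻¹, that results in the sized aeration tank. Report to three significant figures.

With k_d = 0 the design equation reduces to V = Y Q (S₀−S) θ_c / X = 0.416 × 1370 × (762 − 6.46) × 19.1 / 1600 = 5140 m³.
Food-to-microorganism ratio F/M = Q S₀ / (V X) = 1370 × 762 / (5140 × 1600) = 0.1269 d⁻¹.

F/M ≈ 0.127 d⁻¹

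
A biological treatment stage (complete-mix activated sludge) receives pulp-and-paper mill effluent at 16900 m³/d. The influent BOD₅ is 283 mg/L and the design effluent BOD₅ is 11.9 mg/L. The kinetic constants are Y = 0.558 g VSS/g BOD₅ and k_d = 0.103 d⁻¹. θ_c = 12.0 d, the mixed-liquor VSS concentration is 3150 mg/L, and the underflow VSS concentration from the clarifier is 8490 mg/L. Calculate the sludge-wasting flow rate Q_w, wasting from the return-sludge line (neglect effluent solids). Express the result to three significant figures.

Q_w ≈ 135 m³/d

Steady-state biomass mass balance: V·X·(1 + k_d·θ_c) = Y·Q·(S₀ − S)·θ_c, so V = 0.558 × 16900 × (283 − 11.9) × 12.0 / [3150 × (1 + 0.103 × 12.0)] = 3.07×10^7 / 7043 = 4356 m³.
Q_w = (V·X)/(θ_c X_r) = 4356 × 3150 / (12.0 × 8490) = 134.7 m³/d.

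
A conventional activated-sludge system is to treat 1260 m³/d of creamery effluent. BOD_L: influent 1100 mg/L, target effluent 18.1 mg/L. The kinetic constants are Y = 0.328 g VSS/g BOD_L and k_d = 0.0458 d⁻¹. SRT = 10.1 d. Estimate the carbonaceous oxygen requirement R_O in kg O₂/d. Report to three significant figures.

Y_obs = Y / (1 + k_d θ_c) = 0.328 / (1 + 0.0458 × 10.1) = 0.328 / 1.463 = 0.2243.
Q·(S₀ − S) = 1260 × (1100 − 18.1) × 10⁻³ = 1363 kg/d removed.
P_X = Y_obs·Q·(S₀ − S) = 0.2243 × 1363 = 305.7 kg VSS/d.
Carbonaceous O₂ demand = substrate oxidised − cell-mass equivalent = 1363 − 1.42 × 305.7 = 929.1 kg O₂/d.

R_O ≈ 929 kg O₂/d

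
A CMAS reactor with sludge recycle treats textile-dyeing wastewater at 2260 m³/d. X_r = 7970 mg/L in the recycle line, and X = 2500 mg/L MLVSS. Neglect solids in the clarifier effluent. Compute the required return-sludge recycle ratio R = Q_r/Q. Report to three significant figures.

R = Q_r/Q = X/(X_r − X) = 2500 / (7970 − 2500) = 0.4570.

R ≈ 0.457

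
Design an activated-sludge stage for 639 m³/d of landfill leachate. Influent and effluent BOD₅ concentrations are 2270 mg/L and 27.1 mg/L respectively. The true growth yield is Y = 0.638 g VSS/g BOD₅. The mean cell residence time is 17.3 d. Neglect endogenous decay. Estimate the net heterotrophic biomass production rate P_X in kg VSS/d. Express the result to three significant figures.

P_X ≈ 914 kg VSS/d

With endogenous decay neglected, the observed yield equals the true yield: Y_obs = Y = 0.638 g VSS/g BOD₅.
ΔS = 2270 − 27.1 = 2243 mg/L, so the substrate removal rate is 639 × 2243/1000 = 1433 kg BOD₅/d.
So the net sludge growth is P_X = 0.6380 × 1433 = 914.4 kg VSS/d.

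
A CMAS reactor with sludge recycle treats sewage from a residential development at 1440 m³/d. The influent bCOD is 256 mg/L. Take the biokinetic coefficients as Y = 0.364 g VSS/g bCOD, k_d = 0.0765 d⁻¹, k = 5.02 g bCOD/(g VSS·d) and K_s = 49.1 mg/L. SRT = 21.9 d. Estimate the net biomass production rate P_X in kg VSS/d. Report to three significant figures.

For a completely mixed reactor with recycle the Lawrence–McCarty relation gives S = K_s·(1 + k_d·θ_c) / [θ_c·(Y·k − k_d) − 1] = 49.1 × (1 + 0.0765 × 21.9) / [21.9 × (0.364 × 5.02 − 0.0765) − 1] = 131.4 / 37.34 = 3.518 mg/L.
Observed yield with endogenous decay: Y_obs = Y / (1 + k_d·θ_c) = 0.364 / (1 + 0.0765 × 21.9) = 0.364 / 2.675 = 0.1361 g VSS/g bCOD.
Q·(S₀ − S) = 1440 × (256 − 3.52) × 10⁻³ = 363.6 kg/d removed.
P_X = Y_obs · Q(S₀ − S) = 0.1361 × 363.6 = 49.47 kg VSS/d.

P_X ≈ 49.5 kg VSS/d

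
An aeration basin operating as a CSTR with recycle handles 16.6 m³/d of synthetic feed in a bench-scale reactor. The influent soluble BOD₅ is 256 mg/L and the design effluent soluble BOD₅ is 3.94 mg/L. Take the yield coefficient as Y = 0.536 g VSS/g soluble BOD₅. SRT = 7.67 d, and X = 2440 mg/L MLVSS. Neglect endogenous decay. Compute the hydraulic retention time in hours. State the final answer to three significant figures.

τ ≈ 10.2 h

Biomass mass balance (decay neglected): V·X = Y·Q·(S₀ − S)·θ_c, so V = 0.536 × 16.6 × (256 − 3.94) × 7.67 / 2440 = 7.050 m³.
τ = V/Q = 7.050/16.6 = 0.4247 d, or 10.19 h.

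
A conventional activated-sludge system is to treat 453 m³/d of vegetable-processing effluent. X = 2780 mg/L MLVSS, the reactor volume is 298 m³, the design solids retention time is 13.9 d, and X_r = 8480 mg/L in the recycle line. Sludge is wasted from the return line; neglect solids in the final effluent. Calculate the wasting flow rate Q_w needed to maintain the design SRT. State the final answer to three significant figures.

Wasting from the return line (neglecting effluent solids): Q_w = V·X / (θ_c·X_r) = 298.0 × 2780 / (13.9 × 8480) = 7.028 m³/d.

Q_w ≈ 7.03 m³/d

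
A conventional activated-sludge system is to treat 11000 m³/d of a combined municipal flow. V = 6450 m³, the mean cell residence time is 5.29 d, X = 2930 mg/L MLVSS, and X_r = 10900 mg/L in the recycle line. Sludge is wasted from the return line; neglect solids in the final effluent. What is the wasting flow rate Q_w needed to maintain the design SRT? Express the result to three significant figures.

Q_w ≈ 328 m³/d

Wasting from the return line (neglecting effluent solids): Q_w = V·X / (θ_c·X_r) = 6450 × 2930 / (5.29 × 10900) = 327.8 m³/d.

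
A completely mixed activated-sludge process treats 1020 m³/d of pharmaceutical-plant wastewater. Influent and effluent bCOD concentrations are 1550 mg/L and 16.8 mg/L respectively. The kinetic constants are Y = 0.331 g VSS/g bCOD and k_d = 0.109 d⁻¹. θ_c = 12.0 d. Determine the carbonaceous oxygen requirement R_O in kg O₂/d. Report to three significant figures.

Y_obs = Y / (1 + k_d θ_c) = 0.331 / (1 + 0.109 × 12.0) = 0.331 / 2.308 = 0.1434.
Substrate removed = Q·(S₀ − S) = 1020 m³/d × (1550 − 16.8) g/m³ = 1.56×10^6 g/d = 1564 kg/d.
P_X = Y_obs·Q·(S₀ − S) = 0.1434 × 1564 = 224.3 kg VSS/d.
R_O = Q·(S₀ − S) − 1.42·P_X = 1564 − 1.42 × 224.3 = 1245 kg O₂/d.

R_O ≈ 1250 kg O₂/d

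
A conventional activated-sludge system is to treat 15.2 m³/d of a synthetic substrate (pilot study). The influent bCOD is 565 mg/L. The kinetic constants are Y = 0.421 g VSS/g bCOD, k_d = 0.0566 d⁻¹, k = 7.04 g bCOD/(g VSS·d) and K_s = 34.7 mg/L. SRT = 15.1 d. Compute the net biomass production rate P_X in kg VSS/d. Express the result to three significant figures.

From the Monod/SRT balance for a CMAS, S = K_s·(1+k_d θ_c)/[θ_c·(Y k − k_d) − 1] = 34.7 × (1 + 0.0566 × 15.1) / [15.1 × (0.421 × 7.04 − 0.0566) − 1] = 64.36 / 42.90 = 1.500 mg/L.
Observed yield with endogenous decay: Y_obs = Y / (1 + k_d·θ_c) = 0.421 / (1 + 0.0566 × 15.1) = 0.421 / 1.855 = 0.2270 g VSS/g bCOD.
Substrate removed = Q·(S₀ − S) = 15.2 m³/d × (565 − 1.50) g/m³ = 8.57×10^3 g/d = 8.565 kg/d.
Biomass produced: P_X = Y_obs·Q·ΔS = 0.2270 × 8.565 ≈ 1.944 kg VSS/d.

P_X ≈ 1.94 kg VSS/d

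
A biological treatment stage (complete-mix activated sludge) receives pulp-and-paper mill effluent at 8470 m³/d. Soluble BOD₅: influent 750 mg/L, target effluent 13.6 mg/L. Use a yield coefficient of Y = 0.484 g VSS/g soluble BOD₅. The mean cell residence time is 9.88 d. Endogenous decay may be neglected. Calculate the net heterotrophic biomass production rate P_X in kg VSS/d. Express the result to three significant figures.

P_X ≈ 3020 kg VSS/d

With endogenous decay neglected, the observed yield equals the true yield: Y_obs = Y = 0.484 g VSS/g soluble BOD₅.
Mass of soluble BOD₅ removed per day: Q(S₀ − S) = 8470 × 736.4 g/m³ = 6237 kg/d.
Biomass produced: P_X = Y_obs·Q·ΔS = 0.4840 × 6237 ≈ 3019 kg VSS/d.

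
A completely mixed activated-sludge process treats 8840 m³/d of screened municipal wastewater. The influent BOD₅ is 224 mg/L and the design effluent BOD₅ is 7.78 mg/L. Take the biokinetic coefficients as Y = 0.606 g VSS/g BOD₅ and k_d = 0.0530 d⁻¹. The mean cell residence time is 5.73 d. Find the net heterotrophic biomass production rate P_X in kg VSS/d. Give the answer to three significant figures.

P_X ≈ 888 kg VSS/d

Y_obs = Y / (1 + k_d θ_c) = 0.606 / (1 + 0.0530 × 5.73) = 0.606 / 1.304 = 0.4648.
Mass of BOD₅ removed per day: Q(S₀ − S) = 8840 × 216.2 g/m³ = 1911 kg/d.
Biomass produced: P_X = Y_obs·Q·ΔS = 0.4648 × 1911 ≈ 888.5 kg VSS/d.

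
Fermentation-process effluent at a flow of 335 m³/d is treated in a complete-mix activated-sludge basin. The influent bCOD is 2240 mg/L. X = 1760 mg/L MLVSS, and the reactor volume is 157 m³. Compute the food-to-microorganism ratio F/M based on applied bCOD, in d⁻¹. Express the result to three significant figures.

F/M ≈ 2.72 d⁻¹

Food-to-microorganism ratio F/M = Q S₀ / (V X) = 335 × 2240 / (157.0 × 1760) = 2.716 d⁻¹.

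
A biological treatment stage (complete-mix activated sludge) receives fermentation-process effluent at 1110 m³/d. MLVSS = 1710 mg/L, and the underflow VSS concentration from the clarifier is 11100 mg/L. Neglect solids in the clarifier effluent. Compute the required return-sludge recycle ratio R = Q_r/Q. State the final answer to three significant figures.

R ≈ 0.182

R = Q_r/Q = X/(X_r − X) = 1710 / (11100 − 1710) = 0.1821.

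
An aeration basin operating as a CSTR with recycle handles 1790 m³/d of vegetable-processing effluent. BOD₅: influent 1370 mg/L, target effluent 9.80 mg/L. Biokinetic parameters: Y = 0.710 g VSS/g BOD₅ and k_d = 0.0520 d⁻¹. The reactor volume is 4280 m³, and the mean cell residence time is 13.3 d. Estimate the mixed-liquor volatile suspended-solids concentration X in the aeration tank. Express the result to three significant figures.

From V·X·(1 + k_d·θ_c) = Y·Q·(S₀ − S)·θ_c: X = 0.710 × 1790 × (1370 − 9.80) × 13.3 / [4280 × (1 + 0.0520 × 13.3)] = 3176 mg/L.

X ≈ 3180 mg/L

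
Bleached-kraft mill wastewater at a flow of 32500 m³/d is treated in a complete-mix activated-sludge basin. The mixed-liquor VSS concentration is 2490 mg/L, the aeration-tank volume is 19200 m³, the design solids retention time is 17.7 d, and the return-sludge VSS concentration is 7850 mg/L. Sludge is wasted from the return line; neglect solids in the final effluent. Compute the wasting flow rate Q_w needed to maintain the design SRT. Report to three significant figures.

Q_w ≈ 344 m³/d

Wasting from the return line (neglecting effluent solids): Q_w = V·X / (θ_c·X_r) = 19200 × 2490 / (17.7 × 7850) = 344.1 m³/d.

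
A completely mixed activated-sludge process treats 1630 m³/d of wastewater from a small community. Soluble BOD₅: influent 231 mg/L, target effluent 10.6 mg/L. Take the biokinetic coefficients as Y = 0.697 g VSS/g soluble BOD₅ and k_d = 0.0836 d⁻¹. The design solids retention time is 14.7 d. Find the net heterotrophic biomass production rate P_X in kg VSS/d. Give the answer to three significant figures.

P_X ≈ 112 kg VSS/d

Correct the yield for decay: Y_obs = Y/(1 + k_d θ_c) = 0.697 / (1 + 0.0836 × 14.7) = 0.697 / 2.229 = 0.3127.
Mass of soluble BOD₅ removed per day: Q(S₀ − S) = 1630 × 220.4 g/m³ = 359.3 kg/d.
So the net sludge growth is P_X = 0.3127 × 359.3 = 112.3 kg VSS/d.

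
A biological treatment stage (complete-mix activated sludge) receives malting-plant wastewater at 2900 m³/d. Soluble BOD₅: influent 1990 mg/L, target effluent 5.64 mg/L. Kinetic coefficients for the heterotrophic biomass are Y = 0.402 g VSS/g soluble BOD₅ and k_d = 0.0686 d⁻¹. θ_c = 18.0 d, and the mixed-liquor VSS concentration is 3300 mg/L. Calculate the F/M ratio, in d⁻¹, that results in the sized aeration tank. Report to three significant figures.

F/M ≈ 0.310 d⁻¹

From the SRT design equation V = Y Q (S₀−S) θ_c / [X (1 + k_d θ_c)] = 0.402 × 2900 × (1990 − 5.64) × 18.0 / [3300 × (1 + 0.0686 × 18.0)] = 4.16×10^7 / 7375 = 5646 m³.
F/M = Q·S₀ / (V·X) = 2900 × 1990 / (5646 × 3300) = 0.3097 g soluble BOD₅·(g VSS·d)⁻¹.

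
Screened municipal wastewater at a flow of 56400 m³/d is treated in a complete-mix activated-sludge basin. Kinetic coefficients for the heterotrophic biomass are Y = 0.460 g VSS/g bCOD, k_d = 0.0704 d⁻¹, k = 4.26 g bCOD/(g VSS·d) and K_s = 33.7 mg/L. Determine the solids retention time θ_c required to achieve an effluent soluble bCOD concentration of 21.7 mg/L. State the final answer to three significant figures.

θ_c ≈ 1.43 d

Specific growth rate at S = 21.7 mg/L: μ = YkS/(K_s+S) = 0.460·4.26·21.7/(33.7+21.7) = 0.7676 d⁻¹.
θ_c = 1/(μ − k_d) = 1/(0.7676 − 0.0704) = 1/0.6972 = 1.434 d.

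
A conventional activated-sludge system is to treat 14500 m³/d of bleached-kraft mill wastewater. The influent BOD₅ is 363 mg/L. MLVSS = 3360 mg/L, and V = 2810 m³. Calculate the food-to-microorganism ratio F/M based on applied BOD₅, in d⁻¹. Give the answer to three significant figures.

F/M = applied load / biomass = Q·S₀/(V·X) = 14500 × 363 / (2810 × 3360) = 0.5575 d⁻¹.

F/M ≈ 0.557 d⁻¹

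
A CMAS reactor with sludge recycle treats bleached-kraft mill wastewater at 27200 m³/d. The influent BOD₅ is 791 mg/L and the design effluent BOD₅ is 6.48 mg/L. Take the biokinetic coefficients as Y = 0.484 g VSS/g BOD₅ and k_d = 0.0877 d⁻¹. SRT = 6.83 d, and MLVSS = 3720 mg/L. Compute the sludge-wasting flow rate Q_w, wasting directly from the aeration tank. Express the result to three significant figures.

Steady-state biomass mass balance: V·X·(1 + k_d·θ_c) = Y·Q·(S₀ − S)·θ_c, so V = 0.484 × 27200 × (791 − 6.48) × 6.83 / [3720 × (1 + 0.0877 × 6.83)] = 7.05×10^7 / 5948 = 11859 m³.
For wasting at MLVSS concentration, Q_w = V/θ_c = 11859/6.83 = 1736 m³/d.

Q_w ≈ 1740 m³/d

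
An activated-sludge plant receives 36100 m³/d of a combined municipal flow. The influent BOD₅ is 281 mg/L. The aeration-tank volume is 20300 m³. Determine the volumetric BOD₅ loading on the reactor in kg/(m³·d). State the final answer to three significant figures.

L_v ≈ 0.500 kg BOD₅/(m³·d)

Applied BOD₅ load per unit volume = Q·S₀/V = (36100 × 281/1000)/20300 = 0.4997 kg BOD₅·m⁻³·d⁻¹.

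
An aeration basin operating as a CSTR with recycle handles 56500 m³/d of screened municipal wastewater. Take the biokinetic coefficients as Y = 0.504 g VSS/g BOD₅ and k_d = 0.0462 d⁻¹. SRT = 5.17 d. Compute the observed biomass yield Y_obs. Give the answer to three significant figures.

Y_obs ≈ 0.407 g VSS/g BOD₅

Y_obs = Y / (1 + k_d θ_c) = 0.504 / (1 + 0.0462 × 5.17) = 0.504 / 1.239 = 0.4068.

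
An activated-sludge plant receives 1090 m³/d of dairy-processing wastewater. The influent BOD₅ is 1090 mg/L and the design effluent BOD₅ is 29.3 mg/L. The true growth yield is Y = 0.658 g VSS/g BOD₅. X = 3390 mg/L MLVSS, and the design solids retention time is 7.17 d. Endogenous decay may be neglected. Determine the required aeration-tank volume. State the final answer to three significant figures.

V ≈ 1610 m³

Biomass mass balance (decay neglected): V·X = Y·Q·(S₀ − S)·θ_c, so V = 0.658 × 1090 × (1090 − 29.3) × 7.17 / 3390 = 1609 m³.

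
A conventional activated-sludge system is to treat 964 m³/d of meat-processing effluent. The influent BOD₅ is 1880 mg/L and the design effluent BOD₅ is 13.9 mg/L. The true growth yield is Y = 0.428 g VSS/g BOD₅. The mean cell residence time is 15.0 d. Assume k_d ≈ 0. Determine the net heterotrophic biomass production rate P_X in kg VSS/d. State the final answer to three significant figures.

P_X ≈ 770 kg VSS/d

No decay correction is needed, so Y_obs = Y = 0.428.
Mass of BOD₅ removed per day: Q(S₀ − S) = 964 × 1866 g/m³ = 1799 kg/d.
So the net sludge growth is P_X = 0.4280 × 1799 = 769.9 kg VSS/d.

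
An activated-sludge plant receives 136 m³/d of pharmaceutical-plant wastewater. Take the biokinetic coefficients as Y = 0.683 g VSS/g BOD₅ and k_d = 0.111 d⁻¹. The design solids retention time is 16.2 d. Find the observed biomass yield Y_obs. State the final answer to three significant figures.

Y_obs ≈ 0.244 g VSS/g BOD₅

The observed yield is Y_obs = Y/(1 + k_d·θ_c) = 0.683 / (1 + 0.111 × 16.2) = 0.683 / 2.798 = 0.2441 g VSS per g BOD₅ removed.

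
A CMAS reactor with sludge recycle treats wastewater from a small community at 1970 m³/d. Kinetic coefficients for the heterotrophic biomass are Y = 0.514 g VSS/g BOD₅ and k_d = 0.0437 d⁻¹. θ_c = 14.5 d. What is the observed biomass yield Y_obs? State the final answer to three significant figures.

Y_obs ≈ 0.315 g VSS/g BOD₅

Observed yield with endogenous decay: Y_obs = Y / (1 + k_d·θ_c) = 0.514 / (1 + 0.0437 × 14.5) = 0.514 / 1.634 = 0.3146 g VSS/g BOD₅.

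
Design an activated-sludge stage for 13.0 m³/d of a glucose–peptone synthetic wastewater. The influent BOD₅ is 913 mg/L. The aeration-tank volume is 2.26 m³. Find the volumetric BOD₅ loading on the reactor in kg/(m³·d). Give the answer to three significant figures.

Applied BOD₅ load per unit volume = Q·S₀/V = (13.0 × 913/1000)/2.260 = 5.252 kg BOD₅·m⁻³·d⁻¹.

L_v ≈ 5.25 kg BOD₅/(m³·d)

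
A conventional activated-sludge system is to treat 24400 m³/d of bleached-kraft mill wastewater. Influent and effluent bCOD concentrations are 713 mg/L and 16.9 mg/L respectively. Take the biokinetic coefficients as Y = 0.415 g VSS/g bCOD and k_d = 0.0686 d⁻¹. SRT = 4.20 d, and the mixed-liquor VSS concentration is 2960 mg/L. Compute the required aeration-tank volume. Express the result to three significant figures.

V ≈ 7760 m³

Steady-state biomass mass balance: V·X·(1 + k_d·θ_c) = Y·Q·(S₀ − S)·θ_c, so V = 0.415 × 24400 × (713 − 16.9) × 4.20 / [2960 × (1 + 0.0686 × 4.20)] = 2.96×10^7 / 3813 = 7764 m³.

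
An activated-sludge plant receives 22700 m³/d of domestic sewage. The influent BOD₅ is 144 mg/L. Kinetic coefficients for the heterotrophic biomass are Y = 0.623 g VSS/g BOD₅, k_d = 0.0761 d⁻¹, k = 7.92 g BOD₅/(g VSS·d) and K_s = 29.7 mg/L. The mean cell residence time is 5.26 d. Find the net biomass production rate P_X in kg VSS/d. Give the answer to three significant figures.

From the Monod/SRT balance for a CMAS, S = K_s·(1+k_d θ_c)/[θ_c·(Y k − k_d) − 1] = 29.7 × (1 + 0.0761 × 5.26) / [5.26 × (0.623 × 7.92 − 0.0761) − 1] = 41.59 / 24.55 = 1.694 mg/L.
The observed yield is Y_obs = Y/(1 + k_d·θ_c) = 0.623 / (1 + 0.0761 × 5.26) = 0.623 / 1.400 = 0.4449 g VSS per g BOD₅ removed.
Q·(S₀ − S) = 22700 × (144 − 1.69) × 10⁻³ = 3230 kg/d removed.
So the net sludge growth is P_X = 0.4449 × 3230 = 1437 kg VSS/d.

P_X ≈ 1440 kg VSS/d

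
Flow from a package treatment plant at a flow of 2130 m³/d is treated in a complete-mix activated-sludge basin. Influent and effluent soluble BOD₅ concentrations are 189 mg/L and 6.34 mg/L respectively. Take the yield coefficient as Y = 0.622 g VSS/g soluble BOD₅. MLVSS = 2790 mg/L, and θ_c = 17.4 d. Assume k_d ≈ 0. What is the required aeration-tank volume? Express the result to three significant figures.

V·X = Y·Q·ΔS·θ_c gives V = 0.622 × 2130 × (189 − 6.34) × 17.4 / 2790 = 1509 m³.

V ≈ 1510 m³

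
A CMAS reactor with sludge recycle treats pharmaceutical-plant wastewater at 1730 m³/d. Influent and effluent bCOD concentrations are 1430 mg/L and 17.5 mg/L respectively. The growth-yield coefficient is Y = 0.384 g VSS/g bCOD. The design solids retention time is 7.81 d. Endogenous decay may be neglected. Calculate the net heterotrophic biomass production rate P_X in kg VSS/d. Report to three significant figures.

P_X ≈ 938 kg VSS/d

With endogenous decay neglected, the observed yield equals the true yield: Y_obs = Y = 0.384 g VSS/g bCOD.
Mass of bCOD removed per day: Q(S₀ − S) = 1730 × 1412 g/m³ = 2444 kg/d.
Net biomass production P_X = Y_obs × Q·(S₀ − S) = 0.3840 × 2444 = 938.4 kg VSS/d.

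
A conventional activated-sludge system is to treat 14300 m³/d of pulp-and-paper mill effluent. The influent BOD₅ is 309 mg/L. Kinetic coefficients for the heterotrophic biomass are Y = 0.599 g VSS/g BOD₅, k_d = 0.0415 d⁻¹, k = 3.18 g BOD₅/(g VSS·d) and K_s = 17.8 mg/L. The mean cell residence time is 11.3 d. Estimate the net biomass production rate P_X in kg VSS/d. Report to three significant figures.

From the Monod/SRT balance for a CMAS, S = K_s·(1+k_d θ_c)/[θ_c·(Y k − k_d) − 1] = 17.8 × (1 + 0.0415 × 11.3) / [11.3 × (0.599 × 3.18 − 0.0415) − 1] = 26.15 / 20.06 = 1.304 mg/L.
Correct the yield for decay: Y_obs = Y/(1 + k_d θ_c) = 0.599 / (1 + 0.0415 × 11.3) = 0.599 / 1.469 = 0.4078.
Mass of BOD₅ removed per day: Q(S₀ − S) = 14300 × 307.7 g/m³ = 4400 kg/d.
So the net sludge growth is P_X = 0.4078 × 4400 = 1794 kg VSS/d.

P_X ≈ 1790 kg VSS/d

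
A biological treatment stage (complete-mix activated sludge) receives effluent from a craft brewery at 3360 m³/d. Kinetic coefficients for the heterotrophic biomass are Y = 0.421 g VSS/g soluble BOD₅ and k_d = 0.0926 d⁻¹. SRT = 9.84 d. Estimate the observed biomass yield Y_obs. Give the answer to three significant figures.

The observed yield is Y_obs = Y/(1 + k_d·θ_c) = 0.421 / (1 + 0.0926 × 9.84) = 0.421 / 1.911 = 0.2203 g VSS per g soluble BOD₅ removed.

Y_obs ≈ 0.220 g VSS/g soluble BOD₅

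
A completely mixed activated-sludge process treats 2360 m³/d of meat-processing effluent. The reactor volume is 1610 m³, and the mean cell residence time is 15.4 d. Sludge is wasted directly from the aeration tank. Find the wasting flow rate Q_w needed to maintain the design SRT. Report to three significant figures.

Q_w ≈ 105 m³/d

For wasting at MLVSS concentration, Q_w = V/θ_c = 1610/15.4 = 104.5 m³/d.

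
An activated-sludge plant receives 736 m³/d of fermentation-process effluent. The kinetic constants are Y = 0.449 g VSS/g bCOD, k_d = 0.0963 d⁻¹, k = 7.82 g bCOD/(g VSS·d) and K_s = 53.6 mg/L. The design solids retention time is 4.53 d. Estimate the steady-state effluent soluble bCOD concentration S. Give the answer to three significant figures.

For a completely mixed reactor with recycle the Lawrence–McCarty relation gives S = K_s·(1 + k_d·θ_c) / [θ_c·(Y·k − k_d) − 1] = 53.6 × (1 + 0.0963 × 4.53) / [4.53 × (0.449 × 7.82 − 0.0963) − 1] = 76.98 / 14.47 = 5.320 mg/L.

S ≈ 5.32 mg/L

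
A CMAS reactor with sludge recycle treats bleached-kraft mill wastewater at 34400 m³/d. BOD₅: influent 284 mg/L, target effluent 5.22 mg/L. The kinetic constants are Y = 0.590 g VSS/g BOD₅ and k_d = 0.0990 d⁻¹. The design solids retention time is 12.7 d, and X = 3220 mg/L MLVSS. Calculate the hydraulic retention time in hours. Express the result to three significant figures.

From the SRT design equation V = Y Q (S₀−S) θ_c / [X (1 + k_d θ_c)] = 0.590 × 34400 × (284 − 5.22) × 12.7 / [3220 × (1 + 0.0990 × 12.7)] = 7.19×10^7 / 7269 = 9886 m³.
Hydraulic retention time τ = V/Q = 9886 / 34400 = 0.2874 d = 6.897 h.

τ ≈ 6.90 h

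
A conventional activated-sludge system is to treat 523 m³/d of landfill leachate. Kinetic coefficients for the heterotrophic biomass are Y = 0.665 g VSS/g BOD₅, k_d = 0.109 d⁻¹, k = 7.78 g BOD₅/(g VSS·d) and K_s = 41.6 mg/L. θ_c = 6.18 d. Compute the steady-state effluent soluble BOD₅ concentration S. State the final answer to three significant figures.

For a completely mixed reactor with recycle the Lawrence–McCarty relation gives S = K_s·(1 + k_d·θ_c) / [θ_c·(Y·k − k_d) − 1] = 41.6 × (1 + 0.109 × 6.18) / [6.18 × (0.665 × 7.78 − 0.109) − 1] = 69.62 / 30.30 = 2.298 mg/L.

S ≈ 2.30 mg/L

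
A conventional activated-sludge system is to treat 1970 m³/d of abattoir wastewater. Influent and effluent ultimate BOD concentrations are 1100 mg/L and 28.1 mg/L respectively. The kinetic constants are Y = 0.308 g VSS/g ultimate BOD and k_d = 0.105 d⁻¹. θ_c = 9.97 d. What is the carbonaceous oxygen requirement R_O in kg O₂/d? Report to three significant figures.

The observed yield is Y_obs = Y/(1 + k_d·θ_c) = 0.308 / (1 + 0.105 × 9.97) = 0.308 / 2.047 = 0.1505 g VSS per g ultimate BOD removed.
Substrate removed = Q·(S₀ − S) = 1970 m³/d × (1100 − 28.1) g/m³ = 2.11×10^6 g/d = 2112 kg/d.
Net sludge production P_X = 0.1505 × 2112 = 317.7 kg VSS/d.
R_O = Q·ΔS − 1.42 P_X = 2112 − 451.2 = 1660 kg O₂/d.

R_O ≈ 1660 kg O₂/d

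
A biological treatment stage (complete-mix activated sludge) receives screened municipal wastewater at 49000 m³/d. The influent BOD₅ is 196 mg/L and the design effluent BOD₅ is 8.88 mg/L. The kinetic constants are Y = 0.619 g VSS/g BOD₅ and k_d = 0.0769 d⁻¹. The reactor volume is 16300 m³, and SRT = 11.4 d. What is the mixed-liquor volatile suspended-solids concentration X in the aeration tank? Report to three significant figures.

X ≈ 2120 mg/L

Solving the biomass balance for X: X = Y Q (S₀−S) θ_c / [V (1+k_d θ_c)] = 0.619 × 49000 × (196 − 8.88) × 11.4 / [16300 × (1 + 0.0769 × 11.4)] = 2115 mg/L.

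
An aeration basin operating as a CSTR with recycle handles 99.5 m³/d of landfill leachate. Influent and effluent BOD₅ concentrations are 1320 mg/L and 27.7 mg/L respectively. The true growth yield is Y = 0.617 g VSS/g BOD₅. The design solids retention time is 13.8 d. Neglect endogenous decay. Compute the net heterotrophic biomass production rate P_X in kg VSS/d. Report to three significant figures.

Since k_d ≈ 0, Y_obs = Y = 0.617 g VSS/g BOD₅.
Substrate removed = Q·(S₀ − S) = 99.5 m³/d × (1320 − 27.7) g/m³ = 1.29×10^5 g/d = 128.6 kg/d.
P_X = Y_obs · Q(S₀ − S) = 0.6170 × 128.6 = 79.34 kg VSS/d.

P_X ≈ 79.3 kg VSS/d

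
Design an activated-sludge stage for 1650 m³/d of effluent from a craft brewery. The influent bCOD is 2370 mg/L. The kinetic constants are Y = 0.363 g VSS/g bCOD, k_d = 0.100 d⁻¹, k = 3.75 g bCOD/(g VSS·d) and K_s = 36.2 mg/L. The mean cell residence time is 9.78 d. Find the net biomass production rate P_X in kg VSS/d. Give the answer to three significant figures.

Effluent substrate depends only on kinetics and SRT: S = K_s(1 + k_d θ_c) / [θ_c(Yk − k_d) − 1] = 36.2 × (1 + 0.100 × 9.78) / [9.78 × (0.363 × 3.75 − 0.100) − 1] = 71.60 / 11.34 = 6.317 mg/L.
Y_obs = Y / (1 + k_d θ_c) = 0.363 / (1 + 0.100 × 9.78) = 0.363 / 1.978 = 0.1835.
ΔS = 2370 − 6.32 = 2364 mg/L, so the substrate removal rate is 1650 × 2364/1000 = 3900 kg bCOD/d.
Net biomass production P_X = Y_obs × Q·(S₀ − S) = 0.1835 × 3900 = 715.7 kg VSS/d.

P_X ≈ 716 kg VSS/d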